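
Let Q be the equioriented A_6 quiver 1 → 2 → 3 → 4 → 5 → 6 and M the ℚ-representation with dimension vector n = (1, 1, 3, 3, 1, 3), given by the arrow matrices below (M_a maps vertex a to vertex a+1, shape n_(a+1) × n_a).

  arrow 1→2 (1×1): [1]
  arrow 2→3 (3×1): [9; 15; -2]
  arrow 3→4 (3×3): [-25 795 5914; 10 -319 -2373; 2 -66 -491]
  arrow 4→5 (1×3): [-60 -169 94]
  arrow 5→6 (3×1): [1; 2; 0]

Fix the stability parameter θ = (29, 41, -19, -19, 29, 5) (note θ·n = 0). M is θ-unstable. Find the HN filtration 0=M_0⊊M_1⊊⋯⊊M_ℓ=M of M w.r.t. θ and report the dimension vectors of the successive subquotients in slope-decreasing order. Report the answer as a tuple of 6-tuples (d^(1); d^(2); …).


Barcode: M ≅ I[1,6], I[3,4]^2, I[6,6]^2. HN layers by μ_θ (4 steps, strictly decreasing):
  μ^(1)=17; μ^(2)=8; μ^(3)=5; μ^(4)=-19

((0, 0, 0, 0, 1, 1); (1, 1, 1, 1, 0, 0); (0, 0, 0, 0, 0, 2); (0, 0, 2, 2, 0, 0))


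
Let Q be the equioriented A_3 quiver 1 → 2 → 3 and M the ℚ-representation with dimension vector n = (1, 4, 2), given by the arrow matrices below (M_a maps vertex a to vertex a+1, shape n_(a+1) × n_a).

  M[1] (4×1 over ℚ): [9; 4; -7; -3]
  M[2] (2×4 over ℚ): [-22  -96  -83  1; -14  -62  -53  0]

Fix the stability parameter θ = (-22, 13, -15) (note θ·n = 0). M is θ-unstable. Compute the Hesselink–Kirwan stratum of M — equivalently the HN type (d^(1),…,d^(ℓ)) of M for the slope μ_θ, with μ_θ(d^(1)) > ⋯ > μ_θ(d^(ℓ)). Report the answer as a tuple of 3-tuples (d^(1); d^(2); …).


Barcode: M ≅ I[1,3], I[2,2]^2, I[2,3]. HN layers by μ_θ (3 steps, strictly decreasing):
  μ^(1)=13; μ^(2)=-1; μ^(3)=-22

((0, 2, 0); (0, 2, 2); (1, 0, 0))


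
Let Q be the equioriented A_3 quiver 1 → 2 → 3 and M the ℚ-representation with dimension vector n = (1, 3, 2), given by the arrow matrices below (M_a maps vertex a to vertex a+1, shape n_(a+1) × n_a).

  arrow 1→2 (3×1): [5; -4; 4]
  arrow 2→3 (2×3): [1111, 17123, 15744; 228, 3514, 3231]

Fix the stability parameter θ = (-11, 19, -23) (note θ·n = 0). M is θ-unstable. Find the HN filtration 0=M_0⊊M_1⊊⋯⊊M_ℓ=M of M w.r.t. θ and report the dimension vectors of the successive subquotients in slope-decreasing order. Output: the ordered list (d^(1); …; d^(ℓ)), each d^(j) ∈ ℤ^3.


Barcode: M ≅ I[1,3], I[2,2], I[2,3]. HN layers by μ_θ (3 steps, strictly decreasing):
  μ^(1)=19; μ^(2)=-2; μ^(3)=-11

((0, 1, 0); (0, 2, 2); (1, 0, 0))


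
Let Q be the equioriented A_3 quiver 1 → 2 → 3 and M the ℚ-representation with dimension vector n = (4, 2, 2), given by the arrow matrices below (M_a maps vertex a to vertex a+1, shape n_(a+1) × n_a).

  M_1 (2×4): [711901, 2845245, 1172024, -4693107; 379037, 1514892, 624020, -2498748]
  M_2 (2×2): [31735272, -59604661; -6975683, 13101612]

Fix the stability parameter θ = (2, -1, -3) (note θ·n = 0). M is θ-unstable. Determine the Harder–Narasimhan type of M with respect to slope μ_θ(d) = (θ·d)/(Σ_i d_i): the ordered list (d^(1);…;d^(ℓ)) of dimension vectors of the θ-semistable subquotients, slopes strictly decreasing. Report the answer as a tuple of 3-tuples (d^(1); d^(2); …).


Barcode: M ≅ I[1,1]^2, I[1,3]^2. HN layers by μ_θ (2 steps, strictly decreasing):
  μ^(1)=2; μ^(2)=-2/3

((2, 0, 0); (2, 2, 2))


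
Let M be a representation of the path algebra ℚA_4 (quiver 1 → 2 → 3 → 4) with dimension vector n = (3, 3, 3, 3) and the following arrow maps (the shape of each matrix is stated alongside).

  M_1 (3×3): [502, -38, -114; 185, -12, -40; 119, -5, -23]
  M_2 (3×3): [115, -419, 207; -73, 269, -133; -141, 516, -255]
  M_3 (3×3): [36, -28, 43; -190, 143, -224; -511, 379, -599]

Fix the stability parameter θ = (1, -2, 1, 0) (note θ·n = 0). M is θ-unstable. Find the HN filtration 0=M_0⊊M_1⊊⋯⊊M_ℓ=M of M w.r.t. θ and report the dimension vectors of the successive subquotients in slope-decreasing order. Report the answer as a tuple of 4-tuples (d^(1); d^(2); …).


Via rank(M_{q-1}∘⋯∘M_p): M ≅ I[1,1], I[1,4]^2, I[2,2], I[3,4].
μ_θ-semistable layers: μ^(1)=1; μ^(2)=1/2; μ^(3)=-1/2; μ^(4)=-2

((1, 0, 0, 0); (0, 0, 3, 3); (2, 2, 0, 0); (0, 1, 0, 0))


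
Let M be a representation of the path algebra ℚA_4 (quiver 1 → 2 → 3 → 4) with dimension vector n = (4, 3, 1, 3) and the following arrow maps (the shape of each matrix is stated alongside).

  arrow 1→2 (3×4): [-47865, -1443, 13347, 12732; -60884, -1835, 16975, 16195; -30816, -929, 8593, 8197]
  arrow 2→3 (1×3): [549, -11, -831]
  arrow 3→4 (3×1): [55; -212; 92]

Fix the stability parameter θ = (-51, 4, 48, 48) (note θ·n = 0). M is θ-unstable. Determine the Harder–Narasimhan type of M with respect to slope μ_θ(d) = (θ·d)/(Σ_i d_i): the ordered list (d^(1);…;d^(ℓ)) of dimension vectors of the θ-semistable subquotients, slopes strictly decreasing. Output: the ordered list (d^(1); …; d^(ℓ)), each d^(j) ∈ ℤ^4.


Interval decomposition of M: I[1,1], I[1,2]^2, I[1,4], I[4,4]^2.
HN type (ℓ=3): μ^(1)=48; μ^(2)=4; μ^(3)=-51

((0, 0, 1, 3); (0, 3, 0, 0); (4, 0, 0, 0))


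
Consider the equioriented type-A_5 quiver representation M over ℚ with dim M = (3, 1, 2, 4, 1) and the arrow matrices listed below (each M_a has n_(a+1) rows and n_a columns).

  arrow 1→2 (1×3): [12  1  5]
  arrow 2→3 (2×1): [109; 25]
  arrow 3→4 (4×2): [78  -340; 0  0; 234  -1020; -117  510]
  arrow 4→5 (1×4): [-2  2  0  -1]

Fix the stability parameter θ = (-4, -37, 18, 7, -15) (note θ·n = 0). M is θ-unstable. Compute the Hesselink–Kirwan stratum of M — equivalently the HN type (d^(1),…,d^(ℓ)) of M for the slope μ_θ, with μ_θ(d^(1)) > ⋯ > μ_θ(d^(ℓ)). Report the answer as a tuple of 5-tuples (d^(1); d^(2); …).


Barcode: M ≅ I[1,1]^2, I[1,5], I[3,3], I[4,4]^3. HN layers by μ_θ (5 steps, strictly decreasing):
  μ^(1)=18; μ^(2)=7; μ^(3)=10/3; μ^(4)=-4; μ^(5)=-41/2

((0, 0, 1, 0, 0); (0, 0, 0, 3, 0); (0, 0, 1, 1, 1); (2, 0, 0, 0, 0); (1, 1, 0, 0, 0))


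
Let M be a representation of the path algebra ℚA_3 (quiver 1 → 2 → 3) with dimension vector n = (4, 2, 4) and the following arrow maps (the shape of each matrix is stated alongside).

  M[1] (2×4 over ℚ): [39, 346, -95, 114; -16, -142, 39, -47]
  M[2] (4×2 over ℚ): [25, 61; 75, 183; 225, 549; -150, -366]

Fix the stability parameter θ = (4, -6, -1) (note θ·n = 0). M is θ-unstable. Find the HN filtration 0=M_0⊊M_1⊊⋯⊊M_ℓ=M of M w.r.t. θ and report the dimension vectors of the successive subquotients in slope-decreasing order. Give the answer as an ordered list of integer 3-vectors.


Via rank(M_{q-1}∘⋯∘M_p): M ≅ I[1,1]^2, I[1,2], I[1,3], I[3,3]^3.
μ_θ-semistable layers: μ^(1)=4; μ^(2)=-1

((2, 0, 0); (2, 2, 4))


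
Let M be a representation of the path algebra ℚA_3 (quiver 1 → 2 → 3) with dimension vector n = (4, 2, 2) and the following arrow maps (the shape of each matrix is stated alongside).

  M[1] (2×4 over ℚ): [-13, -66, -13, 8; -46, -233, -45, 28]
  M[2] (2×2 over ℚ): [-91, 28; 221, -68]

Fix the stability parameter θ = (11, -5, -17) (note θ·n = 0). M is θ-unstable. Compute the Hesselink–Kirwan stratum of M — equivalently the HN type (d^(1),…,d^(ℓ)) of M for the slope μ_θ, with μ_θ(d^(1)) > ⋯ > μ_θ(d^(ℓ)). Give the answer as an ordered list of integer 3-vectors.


Via rank(M_{q-1}∘⋯∘M_p): M ≅ I[1,1]^2, I[1,2], I[1,3], I[3,3].
μ_θ-semistable layers: μ^(1)=11; μ^(2)=3; μ^(3)=-11/3; μ^(4)=-17

((2, 0, 0); (1, 1, 0); (1, 1, 1); (0, 0, 1))


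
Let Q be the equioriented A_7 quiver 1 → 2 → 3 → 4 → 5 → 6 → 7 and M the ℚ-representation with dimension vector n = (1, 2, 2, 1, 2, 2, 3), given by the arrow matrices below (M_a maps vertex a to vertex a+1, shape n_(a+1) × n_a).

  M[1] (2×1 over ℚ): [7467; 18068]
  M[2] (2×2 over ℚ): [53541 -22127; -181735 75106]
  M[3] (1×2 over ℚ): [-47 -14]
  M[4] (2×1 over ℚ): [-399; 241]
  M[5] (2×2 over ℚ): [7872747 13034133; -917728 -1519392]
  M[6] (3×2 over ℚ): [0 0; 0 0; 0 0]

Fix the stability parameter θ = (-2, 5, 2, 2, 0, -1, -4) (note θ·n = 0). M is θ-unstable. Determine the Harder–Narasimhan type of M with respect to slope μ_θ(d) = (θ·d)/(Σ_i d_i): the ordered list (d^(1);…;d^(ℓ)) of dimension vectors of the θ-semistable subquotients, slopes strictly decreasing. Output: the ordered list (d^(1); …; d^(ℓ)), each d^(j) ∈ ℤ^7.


Via rank(M_{q-1}∘⋯∘M_p): M ≅ I[1,5], I[2,3], I[5,6], I[6,6], I[7,7]^3.
μ_θ-semistable layers: μ^(1)=7/2; μ^(2)=9/4; μ^(3)=-1/2; μ^(4)=-1; μ^(5)=-2; μ^(6)=-4

((0, 1, 1, 0, 0, 0, 0); (0, 1, 1, 1, 1, 0, 0); (0, 0, 0, 0, 1, 1, 0); (0, 0, 0, 0, 0, 1, 0); (1, 0, 0, 0, 0, 0, 0); (0, 0, 0, 0, 0, 0, 3))


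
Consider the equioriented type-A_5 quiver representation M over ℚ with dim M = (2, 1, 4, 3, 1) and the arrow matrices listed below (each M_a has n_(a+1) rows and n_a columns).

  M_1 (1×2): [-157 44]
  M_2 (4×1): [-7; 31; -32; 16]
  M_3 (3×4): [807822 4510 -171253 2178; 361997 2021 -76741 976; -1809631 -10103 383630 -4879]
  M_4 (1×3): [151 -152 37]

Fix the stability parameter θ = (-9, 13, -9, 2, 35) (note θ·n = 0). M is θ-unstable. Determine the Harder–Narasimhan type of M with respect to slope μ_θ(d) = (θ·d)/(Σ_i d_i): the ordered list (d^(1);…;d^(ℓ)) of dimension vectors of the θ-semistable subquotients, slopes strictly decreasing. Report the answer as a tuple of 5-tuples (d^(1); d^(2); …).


Barcode: M ≅ I[1,1], I[1,3], I[3,4]^2, I[3,5]. HN layers by μ_θ (3 steps, strictly decreasing):
  μ^(1)=35; μ^(2)=2; μ^(3)=-9

((0, 0, 0, 0, 1); (0, 1, 1, 3, 0); (2, 0, 3, 0, 0))


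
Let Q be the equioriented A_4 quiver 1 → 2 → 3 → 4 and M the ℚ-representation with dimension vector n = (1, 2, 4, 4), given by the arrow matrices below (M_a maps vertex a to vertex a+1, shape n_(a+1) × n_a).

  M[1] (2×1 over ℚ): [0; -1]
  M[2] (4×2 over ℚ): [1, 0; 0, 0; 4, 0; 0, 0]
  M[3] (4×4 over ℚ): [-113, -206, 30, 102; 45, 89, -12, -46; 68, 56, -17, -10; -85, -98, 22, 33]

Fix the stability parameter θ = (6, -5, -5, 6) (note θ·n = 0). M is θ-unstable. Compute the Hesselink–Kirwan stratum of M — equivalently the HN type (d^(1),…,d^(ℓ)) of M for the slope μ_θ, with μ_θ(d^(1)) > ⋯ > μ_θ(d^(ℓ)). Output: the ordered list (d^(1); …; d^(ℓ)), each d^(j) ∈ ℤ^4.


Interval decomposition of M: I[1,2], I[2,4], I[3,4]^3.
HN type (ℓ=3): μ^(1)=6; μ^(2)=1/2; μ^(3)=-5

((0, 0, 0, 4); (1, 1, 0, 0); (0, 1, 4, 0))


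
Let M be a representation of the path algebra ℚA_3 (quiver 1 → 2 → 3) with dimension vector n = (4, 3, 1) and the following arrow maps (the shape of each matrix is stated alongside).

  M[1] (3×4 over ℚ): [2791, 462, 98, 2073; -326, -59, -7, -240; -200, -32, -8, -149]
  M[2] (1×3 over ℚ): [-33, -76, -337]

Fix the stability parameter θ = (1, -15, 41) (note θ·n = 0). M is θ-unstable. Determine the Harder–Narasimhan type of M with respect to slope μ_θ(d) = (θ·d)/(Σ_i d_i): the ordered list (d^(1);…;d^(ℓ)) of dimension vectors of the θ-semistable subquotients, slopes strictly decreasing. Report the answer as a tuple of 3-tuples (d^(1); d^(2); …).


Barcode: M ≅ I[1,1], I[1,2]^2, I[1,3]. HN layers by μ_θ (3 steps, strictly decreasing):
  μ^(1)=41; μ^(2)=1; μ^(3)=-7

((0, 0, 1); (1, 0, 0); (3, 3, 0))


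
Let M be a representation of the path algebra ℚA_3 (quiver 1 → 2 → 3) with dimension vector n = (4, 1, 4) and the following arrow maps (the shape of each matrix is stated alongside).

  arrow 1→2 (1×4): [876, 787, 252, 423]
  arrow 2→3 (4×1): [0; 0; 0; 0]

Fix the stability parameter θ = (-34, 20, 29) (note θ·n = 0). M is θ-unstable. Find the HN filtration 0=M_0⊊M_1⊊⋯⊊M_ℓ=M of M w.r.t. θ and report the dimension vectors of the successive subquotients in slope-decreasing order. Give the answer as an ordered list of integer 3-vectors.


Interval decomposition of M: I[1,1]^3, I[1,2], I[3,3]^4.
HN type (ℓ=3): μ^(1)=29; μ^(2)=20; μ^(3)=-34

((0, 0, 4); (0, 1, 0); (4, 0, 0))


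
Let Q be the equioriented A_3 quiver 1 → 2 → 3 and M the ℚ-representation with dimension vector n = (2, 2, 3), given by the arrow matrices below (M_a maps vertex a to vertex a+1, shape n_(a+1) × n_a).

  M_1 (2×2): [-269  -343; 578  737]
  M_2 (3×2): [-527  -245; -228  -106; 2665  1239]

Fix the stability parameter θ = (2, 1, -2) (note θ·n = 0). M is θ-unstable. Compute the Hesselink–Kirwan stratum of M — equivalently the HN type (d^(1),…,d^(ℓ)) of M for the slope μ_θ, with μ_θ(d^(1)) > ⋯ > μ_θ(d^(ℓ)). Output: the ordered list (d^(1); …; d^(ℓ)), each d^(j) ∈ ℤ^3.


Interval decomposition of M: I[1,3]^2, I[3,3].
HN type (ℓ=2): μ^(1)=1/3; μ^(2)=-2

((2, 2, 2); (0, 0, 1))


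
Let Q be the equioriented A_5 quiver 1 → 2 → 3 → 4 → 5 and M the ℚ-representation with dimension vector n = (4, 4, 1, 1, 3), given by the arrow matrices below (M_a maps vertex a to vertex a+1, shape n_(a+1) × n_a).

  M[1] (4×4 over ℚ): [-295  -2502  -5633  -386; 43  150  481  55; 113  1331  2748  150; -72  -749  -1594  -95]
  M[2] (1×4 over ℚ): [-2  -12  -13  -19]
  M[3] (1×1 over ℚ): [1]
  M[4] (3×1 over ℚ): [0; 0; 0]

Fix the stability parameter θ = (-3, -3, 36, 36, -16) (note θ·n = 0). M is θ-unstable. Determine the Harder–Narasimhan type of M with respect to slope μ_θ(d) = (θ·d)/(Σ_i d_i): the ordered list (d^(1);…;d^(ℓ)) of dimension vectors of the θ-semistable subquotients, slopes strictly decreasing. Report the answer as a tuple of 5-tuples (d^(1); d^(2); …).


Via rank(M_{q-1}∘⋯∘M_p): M ≅ I[1,2]^3, I[1,4], I[5,5]^3.
μ_θ-semistable layers: μ^(1)=36; μ^(2)=-3; μ^(3)=-16

((0, 0, 1, 1, 0); (4, 4, 0, 0, 0); (0, 0, 0, 0, 3))


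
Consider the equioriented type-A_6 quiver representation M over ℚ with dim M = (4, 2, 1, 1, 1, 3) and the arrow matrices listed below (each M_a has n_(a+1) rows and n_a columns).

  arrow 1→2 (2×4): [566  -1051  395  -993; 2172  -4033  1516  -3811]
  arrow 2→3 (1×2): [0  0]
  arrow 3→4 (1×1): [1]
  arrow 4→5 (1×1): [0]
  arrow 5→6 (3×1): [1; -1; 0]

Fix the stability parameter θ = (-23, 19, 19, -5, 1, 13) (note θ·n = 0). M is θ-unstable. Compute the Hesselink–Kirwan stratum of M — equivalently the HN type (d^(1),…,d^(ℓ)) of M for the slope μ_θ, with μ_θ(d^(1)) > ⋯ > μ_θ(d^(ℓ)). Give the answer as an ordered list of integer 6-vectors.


Barcode: M ≅ I[1,1]^2, I[1,2]^2, I[3,4], I[5,6], I[6,6]^2. HN layers by μ_θ (5 steps, strictly decreasing):
  μ^(1)=19; μ^(2)=13; μ^(3)=7; μ^(4)=1; μ^(5)=-23

((0, 2, 0, 0, 0, 0); (0, 0, 0, 0, 0, 3); (0, 0, 1, 1, 0, 0); (0, 0, 0, 0, 1, 0); (4, 0, 0, 0, 0, 0))


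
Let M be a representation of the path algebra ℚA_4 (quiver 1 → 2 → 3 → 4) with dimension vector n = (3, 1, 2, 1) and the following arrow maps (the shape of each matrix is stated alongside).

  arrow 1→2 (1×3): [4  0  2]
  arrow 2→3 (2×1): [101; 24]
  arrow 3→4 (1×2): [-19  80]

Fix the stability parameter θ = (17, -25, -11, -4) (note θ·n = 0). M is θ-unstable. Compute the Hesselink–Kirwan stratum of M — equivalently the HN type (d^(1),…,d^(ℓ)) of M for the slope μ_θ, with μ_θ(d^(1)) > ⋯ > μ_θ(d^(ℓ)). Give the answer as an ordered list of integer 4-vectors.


Via rank(M_{q-1}∘⋯∘M_p): M ≅ I[1,1]^2, I[1,4], I[3,3].
μ_θ-semistable layers: μ^(1)=17; μ^(2)=-4; μ^(3)=-19/3; μ^(4)=-11

((2, 0, 0, 0); (0, 0, 0, 1); (1, 1, 1, 0); (0, 0, 1, 0))


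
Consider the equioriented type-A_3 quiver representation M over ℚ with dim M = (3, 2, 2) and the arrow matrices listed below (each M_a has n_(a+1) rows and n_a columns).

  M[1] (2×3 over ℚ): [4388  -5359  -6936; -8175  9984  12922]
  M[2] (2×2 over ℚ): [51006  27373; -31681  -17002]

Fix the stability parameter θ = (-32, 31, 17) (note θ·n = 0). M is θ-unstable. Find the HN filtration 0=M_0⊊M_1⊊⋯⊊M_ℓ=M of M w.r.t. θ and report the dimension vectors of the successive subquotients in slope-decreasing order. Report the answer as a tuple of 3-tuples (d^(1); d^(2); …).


Barcode: M ≅ I[1,1], I[1,3]^2. HN layers by μ_θ (2 steps, strictly decreasing):
  μ^(1)=24; μ^(2)=-32

((0, 2, 2); (3, 0, 0))


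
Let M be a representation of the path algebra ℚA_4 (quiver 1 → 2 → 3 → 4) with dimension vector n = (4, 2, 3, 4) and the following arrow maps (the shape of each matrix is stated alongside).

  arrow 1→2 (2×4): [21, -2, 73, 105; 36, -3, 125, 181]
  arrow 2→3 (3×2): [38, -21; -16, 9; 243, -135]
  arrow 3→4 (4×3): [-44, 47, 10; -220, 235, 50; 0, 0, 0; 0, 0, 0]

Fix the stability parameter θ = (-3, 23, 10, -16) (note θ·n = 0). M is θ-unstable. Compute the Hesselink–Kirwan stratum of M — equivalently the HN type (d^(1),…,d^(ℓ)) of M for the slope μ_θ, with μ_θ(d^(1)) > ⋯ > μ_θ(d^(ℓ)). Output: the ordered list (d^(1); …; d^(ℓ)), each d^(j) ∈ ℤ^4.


Interval decomposition of M: I[1,1]^2, I[1,3], I[1,4], I[3,3], I[4,4]^3.
HN type (ℓ=5): μ^(1)=33/2; μ^(2)=10; μ^(3)=17/3; μ^(4)=-3; μ^(5)=-16

((0, 1, 1, 0); (0, 0, 1, 0); (0, 1, 1, 1); (4, 0, 0, 0); (0, 0, 0, 3))


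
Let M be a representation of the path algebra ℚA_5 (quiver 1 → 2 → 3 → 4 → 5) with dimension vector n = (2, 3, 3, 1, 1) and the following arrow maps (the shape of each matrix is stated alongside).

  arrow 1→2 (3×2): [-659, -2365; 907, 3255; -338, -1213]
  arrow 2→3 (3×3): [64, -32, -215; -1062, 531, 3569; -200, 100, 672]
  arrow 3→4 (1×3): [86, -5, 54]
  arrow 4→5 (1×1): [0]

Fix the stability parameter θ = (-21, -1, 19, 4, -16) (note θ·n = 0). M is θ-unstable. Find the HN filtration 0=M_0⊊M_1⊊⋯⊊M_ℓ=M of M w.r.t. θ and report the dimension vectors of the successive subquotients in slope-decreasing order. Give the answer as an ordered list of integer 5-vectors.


Barcode: M ≅ I[1,3], I[1,4], I[2,2], I[3,3], I[5,5]. HN layers by μ_θ (5 steps, strictly decreasing):
  μ^(1)=19; μ^(2)=23/2; μ^(3)=-1; μ^(4)=-16; μ^(5)=-21

((0, 0, 2, 0, 0); (0, 0, 1, 1, 0); (0, 3, 0, 0, 0); (0, 0, 0, 0, 1); (2, 0, 0, 0, 0))


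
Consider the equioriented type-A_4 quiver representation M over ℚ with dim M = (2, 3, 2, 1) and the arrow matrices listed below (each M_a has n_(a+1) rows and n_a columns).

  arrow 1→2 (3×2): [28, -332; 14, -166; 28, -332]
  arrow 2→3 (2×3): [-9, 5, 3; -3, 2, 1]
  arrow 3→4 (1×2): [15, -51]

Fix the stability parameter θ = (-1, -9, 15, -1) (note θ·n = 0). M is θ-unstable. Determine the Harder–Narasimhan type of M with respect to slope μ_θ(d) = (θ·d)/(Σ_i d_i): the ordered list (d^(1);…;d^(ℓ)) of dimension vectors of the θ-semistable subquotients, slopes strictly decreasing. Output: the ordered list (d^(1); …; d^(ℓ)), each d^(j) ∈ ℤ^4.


Via rank(M_{q-1}∘⋯∘M_p): M ≅ I[1,1], I[1,4], I[2,2], I[2,3].
μ_θ-semistable layers: μ^(1)=15; μ^(2)=7; μ^(3)=-1; μ^(4)=-5; μ^(5)=-9

((0, 0, 1, 0); (0, 0, 1, 1); (1, 0, 0, 0); (1, 1, 0, 0); (0, 2, 0, 0))


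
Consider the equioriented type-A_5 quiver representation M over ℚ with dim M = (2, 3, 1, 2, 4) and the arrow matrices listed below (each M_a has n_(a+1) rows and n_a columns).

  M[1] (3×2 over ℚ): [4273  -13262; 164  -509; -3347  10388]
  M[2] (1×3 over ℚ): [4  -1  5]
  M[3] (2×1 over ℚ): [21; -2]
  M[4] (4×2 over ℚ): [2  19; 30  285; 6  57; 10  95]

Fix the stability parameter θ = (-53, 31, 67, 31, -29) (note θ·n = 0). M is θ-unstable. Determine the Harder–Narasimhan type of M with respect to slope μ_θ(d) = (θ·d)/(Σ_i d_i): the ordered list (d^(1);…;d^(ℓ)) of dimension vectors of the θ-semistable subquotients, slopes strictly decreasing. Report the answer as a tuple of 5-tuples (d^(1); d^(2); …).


Via rank(M_{q-1}∘⋯∘M_p): M ≅ I[1,2], I[1,5], I[2,2], I[4,4], I[5,5]^3.
μ_θ-semistable layers: μ^(1)=31; μ^(2)=25; μ^(3)=-29; μ^(4)=-53

((0, 2, 0, 1, 0); (0, 1, 1, 1, 1); (0, 0, 0, 0, 3); (2, 0, 0, 0, 0))


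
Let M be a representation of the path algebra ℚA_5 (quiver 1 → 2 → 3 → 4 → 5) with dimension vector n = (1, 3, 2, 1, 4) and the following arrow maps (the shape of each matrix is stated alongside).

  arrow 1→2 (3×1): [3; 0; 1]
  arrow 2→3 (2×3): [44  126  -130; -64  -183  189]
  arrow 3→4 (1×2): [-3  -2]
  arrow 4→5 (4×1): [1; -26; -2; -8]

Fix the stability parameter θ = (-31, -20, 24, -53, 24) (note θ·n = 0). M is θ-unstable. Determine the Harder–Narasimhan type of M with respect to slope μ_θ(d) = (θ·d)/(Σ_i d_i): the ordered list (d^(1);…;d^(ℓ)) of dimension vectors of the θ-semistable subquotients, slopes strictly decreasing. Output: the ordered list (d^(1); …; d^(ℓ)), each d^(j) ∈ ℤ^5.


Barcode: M ≅ I[1,3], I[2,2], I[2,5], I[5,5]^3. HN layers by μ_θ (4 steps, strictly decreasing):
  μ^(1)=24; μ^(2)=-29/2; μ^(3)=-20; μ^(4)=-31

((0, 0, 1, 0, 4); (0, 0, 1, 1, 0); (0, 3, 0, 0, 0); (1, 0, 0, 0, 0))


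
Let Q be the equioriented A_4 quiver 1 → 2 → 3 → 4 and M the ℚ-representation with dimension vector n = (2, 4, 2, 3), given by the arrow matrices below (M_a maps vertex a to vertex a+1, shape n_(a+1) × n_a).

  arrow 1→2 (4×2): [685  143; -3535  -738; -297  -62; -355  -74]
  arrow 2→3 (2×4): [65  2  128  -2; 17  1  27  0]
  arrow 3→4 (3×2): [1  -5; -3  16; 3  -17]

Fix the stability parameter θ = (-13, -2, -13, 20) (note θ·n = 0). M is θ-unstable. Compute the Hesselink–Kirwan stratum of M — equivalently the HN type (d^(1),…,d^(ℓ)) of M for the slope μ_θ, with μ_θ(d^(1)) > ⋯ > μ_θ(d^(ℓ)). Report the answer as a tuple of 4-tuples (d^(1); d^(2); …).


Barcode: M ≅ I[1,4]^2, I[2,2]^2, I[4,4]. HN layers by μ_θ (4 steps, strictly decreasing):
  μ^(1)=20; μ^(2)=-2; μ^(3)=-15/2; μ^(4)=-13

((0, 0, 0, 3); (0, 2, 0, 0); (0, 2, 2, 0); (2, 0, 0, 0))


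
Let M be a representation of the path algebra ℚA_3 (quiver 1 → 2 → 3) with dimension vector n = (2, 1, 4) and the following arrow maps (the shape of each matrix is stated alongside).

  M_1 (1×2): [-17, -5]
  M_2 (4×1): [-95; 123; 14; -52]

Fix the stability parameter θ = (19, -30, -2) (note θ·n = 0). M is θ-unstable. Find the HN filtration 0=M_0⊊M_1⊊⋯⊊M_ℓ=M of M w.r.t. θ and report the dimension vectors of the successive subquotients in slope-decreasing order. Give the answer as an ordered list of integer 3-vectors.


Interval decomposition of M: I[1,1], I[1,3], I[3,3]^3.
HN type (ℓ=3): μ^(1)=19; μ^(2)=-2; μ^(3)=-11/2

((1, 0, 0); (0, 0, 4); (1, 1, 0))


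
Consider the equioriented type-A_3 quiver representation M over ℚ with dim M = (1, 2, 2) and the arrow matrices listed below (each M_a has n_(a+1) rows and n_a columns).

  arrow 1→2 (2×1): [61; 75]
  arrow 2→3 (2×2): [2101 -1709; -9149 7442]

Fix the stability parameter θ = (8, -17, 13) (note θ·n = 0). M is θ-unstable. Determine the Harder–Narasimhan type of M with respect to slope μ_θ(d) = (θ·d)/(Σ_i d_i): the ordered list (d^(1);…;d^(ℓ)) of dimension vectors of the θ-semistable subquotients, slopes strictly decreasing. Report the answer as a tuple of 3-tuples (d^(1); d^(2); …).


Barcode: M ≅ I[1,3], I[2,3]. HN layers by μ_θ (3 steps, strictly decreasing):
  μ^(1)=13; μ^(2)=-9/2; μ^(3)=-17

((0, 0, 2); (1, 1, 0); (0, 1, 0))


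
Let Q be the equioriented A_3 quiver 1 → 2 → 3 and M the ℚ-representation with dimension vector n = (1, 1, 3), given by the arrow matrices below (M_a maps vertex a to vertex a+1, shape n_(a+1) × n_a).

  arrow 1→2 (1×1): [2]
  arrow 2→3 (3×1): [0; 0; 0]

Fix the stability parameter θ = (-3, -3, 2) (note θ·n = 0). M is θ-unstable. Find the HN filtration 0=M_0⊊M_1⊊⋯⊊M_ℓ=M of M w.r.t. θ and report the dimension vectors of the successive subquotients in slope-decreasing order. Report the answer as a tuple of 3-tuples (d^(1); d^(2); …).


Barcode: M ≅ I[1,2], I[3,3]^3. HN layers by μ_θ (2 steps, strictly decreasing):
  μ^(1)=2; μ^(2)=-3

((0, 0, 3); (1, 1, 0))


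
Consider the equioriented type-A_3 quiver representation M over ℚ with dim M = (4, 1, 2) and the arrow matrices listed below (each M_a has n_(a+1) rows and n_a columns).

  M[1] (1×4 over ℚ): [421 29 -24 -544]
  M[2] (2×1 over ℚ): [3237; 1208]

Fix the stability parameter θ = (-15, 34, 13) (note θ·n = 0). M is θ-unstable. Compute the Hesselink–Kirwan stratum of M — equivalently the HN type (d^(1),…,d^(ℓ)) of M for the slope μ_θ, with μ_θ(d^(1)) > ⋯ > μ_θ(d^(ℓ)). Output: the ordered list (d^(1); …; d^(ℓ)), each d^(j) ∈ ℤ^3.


Interval decomposition of M: I[1,1]^3, I[1,3], I[3,3].
HN type (ℓ=3): μ^(1)=47/2; μ^(2)=13; μ^(3)=-15

((0, 1, 1); (0, 0, 1); (4, 0, 0))


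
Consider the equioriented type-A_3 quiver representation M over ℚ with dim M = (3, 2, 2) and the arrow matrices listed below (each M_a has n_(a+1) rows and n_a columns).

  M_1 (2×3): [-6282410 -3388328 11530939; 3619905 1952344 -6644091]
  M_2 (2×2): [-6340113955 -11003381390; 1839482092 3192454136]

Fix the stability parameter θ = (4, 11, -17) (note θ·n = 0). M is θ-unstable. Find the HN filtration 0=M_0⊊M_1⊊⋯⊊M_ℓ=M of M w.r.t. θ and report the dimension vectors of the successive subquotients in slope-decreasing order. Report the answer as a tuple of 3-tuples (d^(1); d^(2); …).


Via rank(M_{q-1}∘⋯∘M_p): M ≅ I[1,1], I[1,2], I[1,3], I[3,3].
μ_θ-semistable layers: μ^(1)=11; μ^(2)=4; μ^(3)=-2/3; μ^(4)=-17

((0, 1, 0); (2, 0, 0); (1, 1, 1); (0, 0, 1))


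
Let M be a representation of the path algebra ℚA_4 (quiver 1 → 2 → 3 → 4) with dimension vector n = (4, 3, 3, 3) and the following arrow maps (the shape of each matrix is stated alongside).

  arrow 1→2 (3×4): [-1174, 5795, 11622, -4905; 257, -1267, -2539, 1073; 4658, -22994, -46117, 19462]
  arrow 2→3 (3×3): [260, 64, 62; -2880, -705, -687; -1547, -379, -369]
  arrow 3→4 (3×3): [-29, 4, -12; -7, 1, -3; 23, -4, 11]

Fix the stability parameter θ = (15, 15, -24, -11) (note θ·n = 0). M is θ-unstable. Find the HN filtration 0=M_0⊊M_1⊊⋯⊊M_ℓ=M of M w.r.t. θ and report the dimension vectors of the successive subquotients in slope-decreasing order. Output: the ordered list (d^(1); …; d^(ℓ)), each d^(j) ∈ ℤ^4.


Barcode: M ≅ I[1,1], I[1,4]^3. HN layers by μ_θ (2 steps, strictly decreasing):
  μ^(1)=15; μ^(2)=-5/4

((1, 0, 0, 0); (3, 3, 3, 3))


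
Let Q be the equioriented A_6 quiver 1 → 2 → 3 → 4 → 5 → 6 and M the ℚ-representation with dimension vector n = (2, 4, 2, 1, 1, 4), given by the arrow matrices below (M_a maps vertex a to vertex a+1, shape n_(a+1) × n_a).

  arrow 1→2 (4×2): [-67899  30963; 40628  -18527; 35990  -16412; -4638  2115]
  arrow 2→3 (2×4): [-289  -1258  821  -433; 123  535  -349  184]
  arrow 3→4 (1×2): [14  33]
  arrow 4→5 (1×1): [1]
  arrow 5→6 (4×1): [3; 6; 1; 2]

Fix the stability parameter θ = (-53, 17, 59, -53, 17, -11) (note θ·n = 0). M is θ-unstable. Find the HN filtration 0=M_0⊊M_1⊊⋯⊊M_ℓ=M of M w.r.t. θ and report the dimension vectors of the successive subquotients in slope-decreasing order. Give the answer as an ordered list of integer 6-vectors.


Interval decomposition of M: I[1,2], I[1,6], I[2,2], I[2,3], I[6,6]^3.
HN type (ℓ=5): μ^(1)=59; μ^(2)=17; μ^(3)=29/5; μ^(4)=-11; μ^(5)=-53

((0, 0, 1, 0, 0, 0); (0, 3, 0, 0, 0, 0); (0, 1, 1, 1, 1, 1); (0, 0, 0, 0, 0, 3); (2, 0, 0, 0, 0, 0))


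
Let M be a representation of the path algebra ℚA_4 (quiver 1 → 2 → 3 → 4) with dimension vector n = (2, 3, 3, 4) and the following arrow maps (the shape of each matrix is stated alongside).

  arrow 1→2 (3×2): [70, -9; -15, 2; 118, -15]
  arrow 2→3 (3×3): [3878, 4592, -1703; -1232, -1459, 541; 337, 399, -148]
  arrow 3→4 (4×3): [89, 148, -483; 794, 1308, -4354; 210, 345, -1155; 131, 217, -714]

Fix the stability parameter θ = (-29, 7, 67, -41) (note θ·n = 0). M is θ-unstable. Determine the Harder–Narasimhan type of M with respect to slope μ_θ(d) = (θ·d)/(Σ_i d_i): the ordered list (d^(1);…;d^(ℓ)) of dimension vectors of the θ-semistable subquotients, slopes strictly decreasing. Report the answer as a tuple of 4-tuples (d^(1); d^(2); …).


Via rank(M_{q-1}∘⋯∘M_p): M ≅ I[1,4]^2, I[2,3], I[4,4]^2.
μ_θ-semistable layers: μ^(1)=67; μ^(2)=13; μ^(3)=7; μ^(4)=-29; μ^(5)=-41

((0, 0, 1, 0); (0, 0, 2, 2); (0, 3, 0, 0); (2, 0, 0, 0); (0, 0, 0, 2))


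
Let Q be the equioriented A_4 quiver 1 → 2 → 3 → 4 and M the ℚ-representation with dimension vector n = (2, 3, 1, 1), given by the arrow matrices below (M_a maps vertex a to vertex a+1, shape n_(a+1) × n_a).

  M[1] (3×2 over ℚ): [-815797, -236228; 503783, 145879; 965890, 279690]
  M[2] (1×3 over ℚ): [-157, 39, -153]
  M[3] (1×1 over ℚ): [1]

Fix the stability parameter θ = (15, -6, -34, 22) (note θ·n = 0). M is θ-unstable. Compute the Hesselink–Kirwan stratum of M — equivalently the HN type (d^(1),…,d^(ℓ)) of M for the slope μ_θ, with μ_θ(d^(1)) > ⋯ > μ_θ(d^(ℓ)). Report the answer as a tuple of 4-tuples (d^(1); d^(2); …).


Interval decomposition of M: I[1,2], I[1,4], I[2,2].
HN type (ℓ=4): μ^(1)=22; μ^(2)=9/2; μ^(3)=-6; μ^(4)=-25/3

((0, 0, 0, 1); (1, 1, 0, 0); (0, 1, 0, 0); (1, 1, 1, 0))


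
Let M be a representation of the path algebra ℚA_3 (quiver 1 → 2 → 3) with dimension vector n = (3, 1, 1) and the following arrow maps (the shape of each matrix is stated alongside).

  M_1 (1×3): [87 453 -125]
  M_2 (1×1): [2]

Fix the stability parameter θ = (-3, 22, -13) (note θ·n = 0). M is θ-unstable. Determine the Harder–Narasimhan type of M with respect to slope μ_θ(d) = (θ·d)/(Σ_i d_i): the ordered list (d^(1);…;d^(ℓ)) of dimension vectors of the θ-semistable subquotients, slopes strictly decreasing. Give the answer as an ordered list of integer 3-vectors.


Barcode: M ≅ I[1,1]^2, I[1,3]. HN layers by μ_θ (2 steps, strictly decreasing):
  μ^(1)=9/2; μ^(2)=-3

((0, 1, 1); (3, 0, 0))


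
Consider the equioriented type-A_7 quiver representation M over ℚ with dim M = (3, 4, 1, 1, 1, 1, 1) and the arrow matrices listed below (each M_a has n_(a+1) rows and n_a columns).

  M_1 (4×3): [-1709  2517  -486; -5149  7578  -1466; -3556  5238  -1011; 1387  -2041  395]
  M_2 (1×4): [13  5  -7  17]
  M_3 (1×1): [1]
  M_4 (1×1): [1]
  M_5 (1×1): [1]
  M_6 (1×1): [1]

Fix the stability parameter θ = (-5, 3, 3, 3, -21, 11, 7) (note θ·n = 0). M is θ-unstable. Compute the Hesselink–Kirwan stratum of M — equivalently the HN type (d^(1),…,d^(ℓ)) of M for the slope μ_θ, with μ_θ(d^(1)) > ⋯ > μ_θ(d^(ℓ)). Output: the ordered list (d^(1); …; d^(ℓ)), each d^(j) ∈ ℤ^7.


Interval decomposition of M: I[1,2]^2, I[1,7], I[2,2].
HN type (ℓ=4): μ^(1)=9; μ^(2)=3; μ^(3)=-3; μ^(4)=-5

((0, 0, 0, 0, 0, 1, 1); (0, 3, 0, 0, 0, 0, 0); (0, 1, 1, 1, 1, 0, 0); (3, 0, 0, 0, 0, 0, 0))


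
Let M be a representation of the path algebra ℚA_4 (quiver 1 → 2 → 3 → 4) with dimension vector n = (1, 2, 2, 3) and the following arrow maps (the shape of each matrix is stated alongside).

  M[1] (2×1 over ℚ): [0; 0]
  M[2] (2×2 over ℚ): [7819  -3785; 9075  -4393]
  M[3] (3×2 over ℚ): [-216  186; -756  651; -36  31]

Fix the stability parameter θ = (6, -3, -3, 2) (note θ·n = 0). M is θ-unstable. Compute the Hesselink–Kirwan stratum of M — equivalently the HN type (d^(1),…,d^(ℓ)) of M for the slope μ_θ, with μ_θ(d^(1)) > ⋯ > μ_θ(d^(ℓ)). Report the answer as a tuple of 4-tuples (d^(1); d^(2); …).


Barcode: M ≅ I[1,1], I[2,3], I[2,4], I[4,4]^2. HN layers by μ_θ (3 steps, strictly decreasing):
  μ^(1)=6; μ^(2)=2; μ^(3)=-3

((1, 0, 0, 0); (0, 0, 0, 3); (0, 2, 2, 0))


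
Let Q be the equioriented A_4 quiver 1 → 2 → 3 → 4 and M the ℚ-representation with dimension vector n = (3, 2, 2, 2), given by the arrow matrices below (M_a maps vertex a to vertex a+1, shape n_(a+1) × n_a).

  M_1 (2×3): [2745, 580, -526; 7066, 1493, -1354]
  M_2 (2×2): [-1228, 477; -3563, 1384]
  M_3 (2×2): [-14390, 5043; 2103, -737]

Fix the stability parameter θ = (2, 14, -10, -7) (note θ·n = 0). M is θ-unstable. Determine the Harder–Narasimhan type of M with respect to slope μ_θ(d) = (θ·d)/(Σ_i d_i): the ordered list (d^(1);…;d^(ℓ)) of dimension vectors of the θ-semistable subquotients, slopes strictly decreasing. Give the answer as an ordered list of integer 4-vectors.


Barcode: M ≅ I[1,1], I[1,4]^2. HN layers by μ_θ (2 steps, strictly decreasing):
  μ^(1)=2; μ^(2)=-1/4

((1, 0, 0, 0); (2, 2, 2, 2))


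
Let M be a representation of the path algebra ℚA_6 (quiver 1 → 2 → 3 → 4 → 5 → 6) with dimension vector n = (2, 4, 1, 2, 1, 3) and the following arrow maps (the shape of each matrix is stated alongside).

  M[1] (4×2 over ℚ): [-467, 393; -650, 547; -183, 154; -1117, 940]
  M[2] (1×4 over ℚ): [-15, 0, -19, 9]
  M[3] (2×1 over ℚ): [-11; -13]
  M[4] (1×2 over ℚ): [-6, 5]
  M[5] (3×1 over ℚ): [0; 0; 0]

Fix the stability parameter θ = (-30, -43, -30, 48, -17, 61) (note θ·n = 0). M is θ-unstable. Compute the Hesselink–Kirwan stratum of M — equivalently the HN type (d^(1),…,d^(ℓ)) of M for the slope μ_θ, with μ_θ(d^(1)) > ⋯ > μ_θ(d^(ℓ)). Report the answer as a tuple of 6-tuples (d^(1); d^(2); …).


Interval decomposition of M: I[1,2], I[1,5], I[2,2]^2, I[4,4], I[6,6]^3.
HN type (ℓ=6): μ^(1)=61; μ^(2)=48; μ^(3)=31/2; μ^(4)=-30; μ^(5)=-73/2; μ^(6)=-43

((0, 0, 0, 0, 0, 3); (0, 0, 0, 1, 0, 0); (0, 0, 0, 1, 1, 0); (0, 0, 1, 0, 0, 0); (2, 2, 0, 0, 0, 0); (0, 2, 0, 0, 0, 0))


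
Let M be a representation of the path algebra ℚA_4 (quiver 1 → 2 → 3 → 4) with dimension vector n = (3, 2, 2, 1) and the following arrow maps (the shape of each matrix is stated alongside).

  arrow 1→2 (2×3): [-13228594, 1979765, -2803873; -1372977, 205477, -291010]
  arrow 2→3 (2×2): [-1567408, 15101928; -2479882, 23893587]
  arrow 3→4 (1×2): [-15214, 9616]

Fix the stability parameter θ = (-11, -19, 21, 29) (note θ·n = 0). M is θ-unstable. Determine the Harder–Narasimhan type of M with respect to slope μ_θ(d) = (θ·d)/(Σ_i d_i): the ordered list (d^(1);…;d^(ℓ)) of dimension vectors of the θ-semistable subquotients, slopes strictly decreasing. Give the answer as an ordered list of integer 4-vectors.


Via rank(M_{q-1}∘⋯∘M_p): M ≅ I[1,1], I[1,2], I[1,3], I[3,4].
μ_θ-semistable layers: μ^(1)=29; μ^(2)=21; μ^(3)=-11; μ^(4)=-15

((0, 0, 0, 1); (0, 0, 2, 0); (1, 0, 0, 0); (2, 2, 0, 0))


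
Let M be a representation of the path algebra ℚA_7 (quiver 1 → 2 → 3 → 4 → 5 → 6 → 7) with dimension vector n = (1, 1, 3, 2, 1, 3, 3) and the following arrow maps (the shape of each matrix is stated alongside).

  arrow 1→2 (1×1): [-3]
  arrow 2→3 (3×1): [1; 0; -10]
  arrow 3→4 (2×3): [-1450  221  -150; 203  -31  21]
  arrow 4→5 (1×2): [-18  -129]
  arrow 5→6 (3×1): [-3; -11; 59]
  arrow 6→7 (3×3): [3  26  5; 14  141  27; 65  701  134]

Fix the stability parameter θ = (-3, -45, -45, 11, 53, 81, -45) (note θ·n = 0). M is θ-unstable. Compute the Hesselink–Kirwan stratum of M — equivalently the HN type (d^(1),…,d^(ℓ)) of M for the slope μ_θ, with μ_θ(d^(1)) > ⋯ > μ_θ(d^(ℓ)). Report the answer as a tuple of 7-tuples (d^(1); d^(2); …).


Barcode: M ≅ I[1,6], I[3,3], I[3,4], I[6,7]^2, I[7,7]. HN layers by μ_θ (6 steps, strictly decreasing):
  μ^(1)=81; μ^(2)=53; μ^(3)=18; μ^(4)=11; μ^(5)=-31; μ^(6)=-45

((0, 0, 0, 0, 0, 1, 0); (0, 0, 0, 0, 1, 0, 0); (0, 0, 0, 0, 0, 2, 2); (0, 0, 0, 2, 0, 0, 0); (1, 1, 1, 0, 0, 0, 0); (0, 0, 2, 0, 0, 0, 1))


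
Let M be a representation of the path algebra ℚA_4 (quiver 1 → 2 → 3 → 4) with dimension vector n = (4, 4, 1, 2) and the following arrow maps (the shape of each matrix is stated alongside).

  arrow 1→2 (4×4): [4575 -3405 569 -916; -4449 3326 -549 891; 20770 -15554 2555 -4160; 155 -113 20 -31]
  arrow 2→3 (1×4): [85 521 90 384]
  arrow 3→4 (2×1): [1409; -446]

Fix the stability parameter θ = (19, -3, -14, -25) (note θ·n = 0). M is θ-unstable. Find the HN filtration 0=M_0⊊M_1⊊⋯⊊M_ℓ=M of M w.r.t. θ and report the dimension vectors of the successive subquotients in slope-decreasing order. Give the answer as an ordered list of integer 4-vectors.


Interval decomposition of M: I[1,2]^3, I[1,4], I[4,4].
HN type (ℓ=3): μ^(1)=8; μ^(2)=-23/4; μ^(3)=-25

((3, 3, 0, 0); (1, 1, 1, 1); (0, 0, 0, 1))


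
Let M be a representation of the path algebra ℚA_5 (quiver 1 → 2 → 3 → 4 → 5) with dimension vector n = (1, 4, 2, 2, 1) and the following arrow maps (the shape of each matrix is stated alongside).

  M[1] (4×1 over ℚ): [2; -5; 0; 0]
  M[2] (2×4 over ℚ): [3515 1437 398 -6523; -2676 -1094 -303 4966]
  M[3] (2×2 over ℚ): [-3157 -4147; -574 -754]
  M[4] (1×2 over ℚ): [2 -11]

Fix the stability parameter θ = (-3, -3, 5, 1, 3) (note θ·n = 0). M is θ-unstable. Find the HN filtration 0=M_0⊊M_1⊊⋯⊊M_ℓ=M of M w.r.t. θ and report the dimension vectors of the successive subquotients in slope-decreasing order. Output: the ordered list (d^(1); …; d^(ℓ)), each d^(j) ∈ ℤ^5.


Interval decomposition of M: I[1,4], I[2,2]^2, I[2,3], I[4,5].
HN type (ℓ=4): μ^(1)=5; μ^(2)=3; μ^(3)=1; μ^(4)=-3

((0, 0, 1, 0, 0); (0, 0, 1, 1, 1); (0, 0, 0, 1, 0); (1, 4, 0, 0, 0))


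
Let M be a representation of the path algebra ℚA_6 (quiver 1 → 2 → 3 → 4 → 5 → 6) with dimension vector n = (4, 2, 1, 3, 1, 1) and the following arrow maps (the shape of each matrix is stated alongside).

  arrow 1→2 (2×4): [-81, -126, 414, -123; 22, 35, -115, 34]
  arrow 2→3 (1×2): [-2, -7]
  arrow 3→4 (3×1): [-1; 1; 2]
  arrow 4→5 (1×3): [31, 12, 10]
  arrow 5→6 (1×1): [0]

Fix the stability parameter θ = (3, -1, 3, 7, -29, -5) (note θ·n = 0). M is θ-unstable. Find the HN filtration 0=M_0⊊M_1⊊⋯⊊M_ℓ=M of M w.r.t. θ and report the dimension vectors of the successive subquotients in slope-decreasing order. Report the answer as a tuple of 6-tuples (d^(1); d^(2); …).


Via rank(M_{q-1}∘⋯∘M_p): M ≅ I[1,1]^2, I[1,2], I[1,5], I[4,4]^2, I[6,6].
μ_θ-semistable layers: μ^(1)=7; μ^(2)=3; μ^(3)=1; μ^(4)=-17/5; μ^(5)=-5

((0, 0, 0, 2, 0, 0); (2, 0, 0, 0, 0, 0); (1, 1, 0, 0, 0, 0); (1, 1, 1, 1, 1, 0); (0, 0, 0, 0, 0, 1))


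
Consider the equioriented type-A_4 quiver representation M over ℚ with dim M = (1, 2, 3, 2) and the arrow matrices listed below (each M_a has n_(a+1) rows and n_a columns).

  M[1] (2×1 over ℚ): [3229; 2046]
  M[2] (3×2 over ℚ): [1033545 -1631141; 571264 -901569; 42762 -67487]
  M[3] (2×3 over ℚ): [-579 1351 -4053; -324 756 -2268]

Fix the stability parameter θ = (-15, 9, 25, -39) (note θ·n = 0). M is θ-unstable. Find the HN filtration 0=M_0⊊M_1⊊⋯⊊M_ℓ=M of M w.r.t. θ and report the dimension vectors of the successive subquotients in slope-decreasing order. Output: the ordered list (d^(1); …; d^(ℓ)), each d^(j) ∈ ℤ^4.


Interval decomposition of M: I[1,4], I[2,3], I[3,3], I[4,4].
HN type (ℓ=5): μ^(1)=25; μ^(2)=9; μ^(3)=-5/3; μ^(4)=-15; μ^(5)=-39

((0, 0, 2, 0); (0, 1, 0, 0); (0, 1, 1, 1); (1, 0, 0, 0); (0, 0, 0, 1))


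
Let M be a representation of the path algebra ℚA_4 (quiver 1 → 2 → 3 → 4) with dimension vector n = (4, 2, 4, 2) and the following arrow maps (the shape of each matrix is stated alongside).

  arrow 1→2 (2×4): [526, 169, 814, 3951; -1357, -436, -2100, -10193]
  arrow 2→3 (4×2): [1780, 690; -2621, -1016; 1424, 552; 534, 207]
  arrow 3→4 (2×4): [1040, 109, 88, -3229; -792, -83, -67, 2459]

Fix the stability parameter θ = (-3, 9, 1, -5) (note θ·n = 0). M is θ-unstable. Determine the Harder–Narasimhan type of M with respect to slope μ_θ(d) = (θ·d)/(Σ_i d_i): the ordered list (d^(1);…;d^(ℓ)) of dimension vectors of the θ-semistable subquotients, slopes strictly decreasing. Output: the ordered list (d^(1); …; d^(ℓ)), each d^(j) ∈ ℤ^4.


Via rank(M_{q-1}∘⋯∘M_p): M ≅ I[1,1]^2, I[1,3], I[1,4], I[3,3], I[3,4].
μ_θ-semistable layers: μ^(1)=5; μ^(2)=5/3; μ^(3)=1; μ^(4)=-2; μ^(5)=-3

((0, 1, 1, 0); (0, 1, 1, 1); (0, 0, 1, 0); (0, 0, 1, 1); (4, 0, 0, 0))
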